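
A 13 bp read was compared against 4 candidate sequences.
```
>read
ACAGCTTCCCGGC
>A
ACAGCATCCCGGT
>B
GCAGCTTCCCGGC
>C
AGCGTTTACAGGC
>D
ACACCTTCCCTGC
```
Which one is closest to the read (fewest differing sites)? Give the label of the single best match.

B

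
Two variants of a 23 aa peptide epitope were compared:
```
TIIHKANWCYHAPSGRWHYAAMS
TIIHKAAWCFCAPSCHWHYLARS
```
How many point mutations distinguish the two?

Comparing position by position, 7 positions differ: 7 (N/A), 10 (Y/F), 11 (H/C), 15 (G/C), 16 (R/H), 20 (A/L), 22 (M/R).

7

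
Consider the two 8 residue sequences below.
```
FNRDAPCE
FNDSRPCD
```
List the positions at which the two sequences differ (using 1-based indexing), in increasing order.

3, 4, 5, 8

Scanning 1-based: 3: R/D; 4: D/S; 5: A/R; 8: E/D.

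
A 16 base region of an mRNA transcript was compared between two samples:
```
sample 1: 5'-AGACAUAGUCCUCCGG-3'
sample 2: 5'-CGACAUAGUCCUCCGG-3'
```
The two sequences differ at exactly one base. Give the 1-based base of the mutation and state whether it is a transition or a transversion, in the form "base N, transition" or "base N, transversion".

base 1, transversion

Base 1 changes A→C. A is a purine and C is a pyrimidine, so this is a transversion.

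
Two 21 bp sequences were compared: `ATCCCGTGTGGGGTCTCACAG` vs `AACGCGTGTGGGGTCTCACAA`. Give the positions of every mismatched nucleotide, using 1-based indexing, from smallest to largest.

2, 4, 21

Differences at position 2 (T→A), position 4 (C→G), position 21 (G→A).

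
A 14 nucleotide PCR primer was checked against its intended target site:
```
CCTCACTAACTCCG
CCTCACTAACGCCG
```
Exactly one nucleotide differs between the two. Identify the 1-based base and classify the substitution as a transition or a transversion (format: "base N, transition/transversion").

base 11, transversion

The sequences differ only at base 11: T→G (pyrimidine→purine), a transversion.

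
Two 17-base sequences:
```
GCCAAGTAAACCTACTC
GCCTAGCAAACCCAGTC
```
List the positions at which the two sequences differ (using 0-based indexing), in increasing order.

Differences at position 3 (A→T), position 6 (T→C), position 12 (T→C), position 14 (C→G).

3, 6, 12, 14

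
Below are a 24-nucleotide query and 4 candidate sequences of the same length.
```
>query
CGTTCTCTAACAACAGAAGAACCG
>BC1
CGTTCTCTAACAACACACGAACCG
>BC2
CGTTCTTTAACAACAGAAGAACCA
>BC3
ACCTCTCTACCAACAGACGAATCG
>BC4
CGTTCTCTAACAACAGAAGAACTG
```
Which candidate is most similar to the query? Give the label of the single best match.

BC1 differs at 2 sites; BC2 differs at 2 sites; BC3 differs at 6 sites; BC4 differs at 1 site. The closest is BC4.

BC4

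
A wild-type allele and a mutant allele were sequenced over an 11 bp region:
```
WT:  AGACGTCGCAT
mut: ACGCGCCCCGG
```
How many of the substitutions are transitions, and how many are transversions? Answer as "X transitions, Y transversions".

Mismatches (1-based):
site 2: G→C (purine→pyrimidine, transversion)
site 3: A→G (purine→purine, transition)
site 6: T→C (pyrimidine→pyrimidine, transition)
site 8: G→C (purine→pyrimidine, transversion)
site 10: A→G (purine→purine, transition)
site 11: T→G (pyrimidine→purine, transversion)

3 transitions, 3 transversions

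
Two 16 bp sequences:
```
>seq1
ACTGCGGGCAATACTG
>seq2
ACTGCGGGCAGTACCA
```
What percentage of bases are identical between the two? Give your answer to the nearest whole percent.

81%

3 positions differ (11, 15, 16), so 13 of 16 match: 13/16 = 81.25%.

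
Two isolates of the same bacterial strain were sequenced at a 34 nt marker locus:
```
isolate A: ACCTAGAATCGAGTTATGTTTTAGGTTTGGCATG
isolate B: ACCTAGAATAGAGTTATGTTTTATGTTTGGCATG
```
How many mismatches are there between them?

2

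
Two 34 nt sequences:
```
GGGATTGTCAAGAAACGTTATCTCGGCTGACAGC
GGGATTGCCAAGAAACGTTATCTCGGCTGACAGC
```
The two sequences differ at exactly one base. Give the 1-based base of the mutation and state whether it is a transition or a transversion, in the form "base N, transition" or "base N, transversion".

base 8, transition

The sequences differ only at base 8: T→C (pyrimidine→pyrimidine), a transition.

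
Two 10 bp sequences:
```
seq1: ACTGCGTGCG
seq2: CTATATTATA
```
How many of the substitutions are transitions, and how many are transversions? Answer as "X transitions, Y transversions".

Transitions (purine↔purine or pyrimidine↔pyrimidine): 2 C→T, 8 G→A, 9 C→T, 10 G→A.
Transversions (purine↔pyrimidine): 1 A→C, 3 T→A, 4 G→T, 5 C→A, 6 G→T.

4 transitions, 5 transversions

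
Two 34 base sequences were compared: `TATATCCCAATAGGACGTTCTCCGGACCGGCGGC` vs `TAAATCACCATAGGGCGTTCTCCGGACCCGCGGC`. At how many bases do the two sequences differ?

5

Comparing position by position, 5 bases differ: 3 (T/A), 7 (C/A), 9 (A/C), 15 (A/G), 29 (G/C).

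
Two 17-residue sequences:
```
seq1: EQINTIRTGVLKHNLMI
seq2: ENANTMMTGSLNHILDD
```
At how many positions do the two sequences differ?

9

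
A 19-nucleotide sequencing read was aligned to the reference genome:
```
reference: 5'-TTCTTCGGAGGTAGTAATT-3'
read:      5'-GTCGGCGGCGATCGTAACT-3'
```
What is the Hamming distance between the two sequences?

7

Mismatches (1-based): site 1: T→G; site 4: T→G; site 5: T→G; site 9: A→C; site 11: G→A; site 13: A→C; site 18: T→C.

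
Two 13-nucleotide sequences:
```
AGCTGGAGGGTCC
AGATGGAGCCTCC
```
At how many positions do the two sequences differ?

The sequences differ at positions 3, 9, 10 (1-based) — 3 in total.

3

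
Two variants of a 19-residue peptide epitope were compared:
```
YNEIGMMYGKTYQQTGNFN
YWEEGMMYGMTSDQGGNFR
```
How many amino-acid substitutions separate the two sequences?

The sequences differ at positions 2, 4, 10, 12, 13, 15, 19 (1-based) — 7 in total.

7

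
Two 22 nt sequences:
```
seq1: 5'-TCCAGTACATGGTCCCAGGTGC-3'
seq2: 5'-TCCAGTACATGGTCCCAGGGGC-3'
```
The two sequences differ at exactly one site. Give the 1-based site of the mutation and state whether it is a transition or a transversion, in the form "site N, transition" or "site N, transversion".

site 20, transversion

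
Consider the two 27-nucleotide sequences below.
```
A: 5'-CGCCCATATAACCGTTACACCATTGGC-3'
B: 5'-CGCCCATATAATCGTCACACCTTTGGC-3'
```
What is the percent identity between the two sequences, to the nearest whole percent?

89%

3 positions differ (12, 16, 22), so 24 of 27 match: 24/27 = 88.89%.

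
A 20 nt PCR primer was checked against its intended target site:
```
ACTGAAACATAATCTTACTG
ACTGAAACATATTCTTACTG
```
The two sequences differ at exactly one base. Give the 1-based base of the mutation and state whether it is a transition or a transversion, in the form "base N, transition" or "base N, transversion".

base 12, transversion

Base 12 changes A→T. A is a purine and T is a pyrimidine, so this is a transversion.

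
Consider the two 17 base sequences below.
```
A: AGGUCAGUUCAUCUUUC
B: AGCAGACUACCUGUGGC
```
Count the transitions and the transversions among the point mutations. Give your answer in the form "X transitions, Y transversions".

0 transitions, 9 transversions

Transitions (purine↔purine or pyrimidine↔pyrimidine): none.
Transversions (purine↔pyrimidine): 3 G→C, 4 U→A, 5 C→G, 7 G→C, 9 U→A, 11 A→C, 13 C→G, 15 U→G, 16 U→G.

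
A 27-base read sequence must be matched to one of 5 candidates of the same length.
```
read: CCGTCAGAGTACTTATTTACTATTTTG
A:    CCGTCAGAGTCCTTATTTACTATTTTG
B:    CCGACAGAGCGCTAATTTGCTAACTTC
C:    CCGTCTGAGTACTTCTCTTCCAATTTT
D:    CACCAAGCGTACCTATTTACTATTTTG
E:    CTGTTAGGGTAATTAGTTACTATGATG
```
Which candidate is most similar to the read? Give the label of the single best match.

A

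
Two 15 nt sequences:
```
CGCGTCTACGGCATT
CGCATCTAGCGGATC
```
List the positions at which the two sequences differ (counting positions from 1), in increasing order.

4, 9, 10, 12, 15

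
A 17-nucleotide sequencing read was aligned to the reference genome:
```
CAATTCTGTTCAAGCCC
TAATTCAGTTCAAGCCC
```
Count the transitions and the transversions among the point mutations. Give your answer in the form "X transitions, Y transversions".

1 transition, 1 transversion

Transitions (purine↔purine or pyrimidine↔pyrimidine): 1 C→T.
Transversions (purine↔pyrimidine): 7 T→A.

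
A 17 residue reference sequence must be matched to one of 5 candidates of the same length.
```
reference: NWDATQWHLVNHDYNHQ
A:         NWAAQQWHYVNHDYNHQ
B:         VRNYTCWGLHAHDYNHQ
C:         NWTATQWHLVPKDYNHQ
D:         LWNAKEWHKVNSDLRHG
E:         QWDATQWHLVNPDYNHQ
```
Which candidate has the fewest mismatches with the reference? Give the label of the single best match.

E

A differs at 3 residues; B differs at 8 residues; C differs at 3 residues; D differs at 9 residues; E differs at 2 residues. The closest is E.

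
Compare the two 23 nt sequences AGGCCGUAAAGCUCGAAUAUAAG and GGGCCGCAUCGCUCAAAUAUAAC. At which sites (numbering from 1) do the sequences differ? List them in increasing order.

1, 7, 9, 10, 15, 23

Differences at site 1 (A→G), site 7 (U→C), site 9 (A→U), site 10 (A→C), site 15 (G→A), site 23 (G→C).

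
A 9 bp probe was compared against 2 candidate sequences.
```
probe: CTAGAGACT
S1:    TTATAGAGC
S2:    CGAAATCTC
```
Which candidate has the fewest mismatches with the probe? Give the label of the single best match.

S1

S1 differs at 4 positions; S2 differs at 6 positions. The closest is S1.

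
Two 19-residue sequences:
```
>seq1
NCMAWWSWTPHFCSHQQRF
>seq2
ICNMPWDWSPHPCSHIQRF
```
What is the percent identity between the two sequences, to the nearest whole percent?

8 positions differ (1, 3, 4, 5, 7, 9, 12, 16), so 11 of 19 match: 11/19 = 57.89%.

58%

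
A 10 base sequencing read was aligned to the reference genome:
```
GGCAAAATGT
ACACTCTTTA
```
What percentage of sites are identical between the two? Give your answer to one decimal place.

9 positions differ (1, 2, 3, 4, 5, 6, 7, 9, 10), so 1 of 10 match: 1/10 = 10%.

10.0%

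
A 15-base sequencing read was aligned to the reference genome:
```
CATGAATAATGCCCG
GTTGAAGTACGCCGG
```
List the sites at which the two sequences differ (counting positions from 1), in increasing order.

1, 2, 7, 8, 10, 14

Differences at site 1 (C→G), site 2 (A→T), site 7 (T→G), site 8 (A→T), site 10 (T→C), site 14 (C→G).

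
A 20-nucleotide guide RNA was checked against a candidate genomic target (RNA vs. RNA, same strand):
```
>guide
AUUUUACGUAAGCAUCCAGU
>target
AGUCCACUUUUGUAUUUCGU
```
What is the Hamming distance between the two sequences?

10

Comparing position by position, 10 positions differ: 2 (U/G), 4 (U/C), 5 (U/C), 8 (G/U), 10 (A/U), 11 (A/U), 13 (C/U), 16 (C/U), 17 (C/U), 18 (A/C).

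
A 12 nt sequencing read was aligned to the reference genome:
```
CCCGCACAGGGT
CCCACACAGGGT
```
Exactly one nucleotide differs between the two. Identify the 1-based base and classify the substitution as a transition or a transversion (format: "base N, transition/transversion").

Base 4 changes G→A. G is a purine and A is a purine, so this is a transition.

base 4, transition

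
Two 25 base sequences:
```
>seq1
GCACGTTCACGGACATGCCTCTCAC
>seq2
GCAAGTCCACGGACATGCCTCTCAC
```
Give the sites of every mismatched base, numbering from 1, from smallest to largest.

Differences at site 4 (C→A), site 7 (T→C).

4, 7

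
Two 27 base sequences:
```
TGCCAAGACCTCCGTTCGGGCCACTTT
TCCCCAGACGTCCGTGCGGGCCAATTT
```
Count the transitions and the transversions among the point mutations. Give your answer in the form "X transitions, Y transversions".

Mismatches (1-based):
site 2: G→C (purine→pyrimidine, transversion)
site 5: A→C (purine→pyrimidine, transversion)
site 10: C→G (pyrimidine→purine, transversion)
site 16: T→G (pyrimidine→purine, transversion)
site 24: C→A (pyrimidine→purine, transversion)

0 transitions, 5 transversions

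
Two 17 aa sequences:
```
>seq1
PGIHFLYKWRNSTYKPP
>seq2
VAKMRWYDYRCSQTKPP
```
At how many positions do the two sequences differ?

Comparing position by position, 11 positions differ: 1 (P/V), 2 (G/A), 3 (I/K), 4 (H/M), 5 (F/R), 6 (L/W), 8 (K/D), 9 (W/Y), 11 (N/C), 13 (T/Q), 14 (Y/T).

11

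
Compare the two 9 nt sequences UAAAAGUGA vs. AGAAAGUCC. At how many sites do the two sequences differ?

The sequences differ at sites 1, 2, 8, 9 (1-based) — 4 in total.

4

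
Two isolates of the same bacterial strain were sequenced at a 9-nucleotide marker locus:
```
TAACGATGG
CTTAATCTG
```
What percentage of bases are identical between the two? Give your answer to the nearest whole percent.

8 positions differ (1, 2, 3, 4, 5, 6, 7, 8), so 1 of 9 match: 1/9 = 11.11%.

11%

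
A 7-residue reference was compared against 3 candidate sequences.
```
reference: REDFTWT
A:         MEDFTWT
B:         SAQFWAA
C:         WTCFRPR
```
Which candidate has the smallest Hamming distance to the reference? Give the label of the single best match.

Hamming distances to reference — A: 1; B: 6; C: 6.
Smallest is A with 1 mismatch.

A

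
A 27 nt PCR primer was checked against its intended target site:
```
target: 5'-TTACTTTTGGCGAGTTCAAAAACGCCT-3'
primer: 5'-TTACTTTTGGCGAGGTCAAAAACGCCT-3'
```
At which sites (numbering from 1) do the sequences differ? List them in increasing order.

Differences at site 15 (T→G).

15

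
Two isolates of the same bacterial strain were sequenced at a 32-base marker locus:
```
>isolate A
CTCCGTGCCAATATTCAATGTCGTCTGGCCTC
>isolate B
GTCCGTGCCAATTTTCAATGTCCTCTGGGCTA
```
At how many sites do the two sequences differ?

5

Mismatches (1-based): site 1: C→G; site 13: A→T; site 23: G→C; site 29: C→G; site 32: C→A.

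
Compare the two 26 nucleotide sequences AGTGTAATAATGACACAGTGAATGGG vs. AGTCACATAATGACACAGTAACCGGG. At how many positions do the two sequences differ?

6

Comparing position by position, 6 positions differ: 4 (G/C), 5 (T/A), 6 (A/C), 20 (G/A), 22 (A/C), 23 (T/C).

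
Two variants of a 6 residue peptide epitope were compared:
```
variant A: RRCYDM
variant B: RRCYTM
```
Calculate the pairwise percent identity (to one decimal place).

1 position differs (5), so 5 of 6 match: 5/6 = 83.33%.

83.3%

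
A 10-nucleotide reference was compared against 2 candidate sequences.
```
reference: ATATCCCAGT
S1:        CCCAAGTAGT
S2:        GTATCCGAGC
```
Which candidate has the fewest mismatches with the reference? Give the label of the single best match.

S1 differs at 7 sites; S2 differs at 3 sites. The closest is S2.

S2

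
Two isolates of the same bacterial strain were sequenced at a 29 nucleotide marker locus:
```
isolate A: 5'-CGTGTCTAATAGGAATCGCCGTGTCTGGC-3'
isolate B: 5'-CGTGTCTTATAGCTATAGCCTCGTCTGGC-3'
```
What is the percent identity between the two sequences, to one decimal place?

Mismatches at positions 8, 13, 14, 17, 21, 22 (1-based): 6 of 29.
Identical positions: 23/29 = 79.31% → 79.3%.

79.3%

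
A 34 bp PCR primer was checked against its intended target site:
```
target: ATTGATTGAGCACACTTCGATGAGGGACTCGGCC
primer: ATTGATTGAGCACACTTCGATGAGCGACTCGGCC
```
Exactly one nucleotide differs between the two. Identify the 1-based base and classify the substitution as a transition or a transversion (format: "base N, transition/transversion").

The sequences differ only at base 25: G→C (purine→pyrimidine), a transversion.

base 25, transversion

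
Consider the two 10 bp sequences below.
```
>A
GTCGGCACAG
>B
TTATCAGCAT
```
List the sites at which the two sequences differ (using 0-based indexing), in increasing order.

Scanning 0-based: 0: G/T; 2: C/A; 3: G/T; 4: G/C; 5: C/A; 6: A/G; 9: G/T.

0, 2, 3, 4, 5, 6, 9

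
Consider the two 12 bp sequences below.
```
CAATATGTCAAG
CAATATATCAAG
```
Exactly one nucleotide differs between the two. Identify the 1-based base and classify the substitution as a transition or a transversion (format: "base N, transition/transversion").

base 7, transition

The sequences differ only at base 7: G→A (purine→purine), a transition.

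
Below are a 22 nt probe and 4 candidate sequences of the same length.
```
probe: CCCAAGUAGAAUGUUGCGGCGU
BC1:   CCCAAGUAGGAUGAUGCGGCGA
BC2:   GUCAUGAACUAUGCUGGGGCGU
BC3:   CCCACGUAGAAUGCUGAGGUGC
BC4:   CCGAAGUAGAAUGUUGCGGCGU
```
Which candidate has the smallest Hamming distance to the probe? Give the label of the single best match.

BC4

BC1 differs at 3 positions; BC2 differs at 8 positions; BC3 differs at 5 positions; BC4 differs at 1 position. The closest is BC4.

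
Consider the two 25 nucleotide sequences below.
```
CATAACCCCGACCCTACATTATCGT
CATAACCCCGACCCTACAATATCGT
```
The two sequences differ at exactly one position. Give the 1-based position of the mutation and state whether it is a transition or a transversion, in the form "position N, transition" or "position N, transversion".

position 19, transversion

Position 19 changes T→A. T is a pyrimidine and A is a purine, so this is a transversion.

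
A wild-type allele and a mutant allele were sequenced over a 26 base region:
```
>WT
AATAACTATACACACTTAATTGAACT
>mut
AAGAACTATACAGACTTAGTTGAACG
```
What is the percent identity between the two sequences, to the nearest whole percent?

Mismatches at positions 3, 13, 19, 26 (1-based): 4 of 26.
Identical positions: 22/26 = 84.62% → 85%.

85%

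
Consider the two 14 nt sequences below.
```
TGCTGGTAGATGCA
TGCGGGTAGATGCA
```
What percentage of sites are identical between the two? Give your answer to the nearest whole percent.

93%

1 position differs (4), so 13 of 14 match: 13/14 = 92.86%.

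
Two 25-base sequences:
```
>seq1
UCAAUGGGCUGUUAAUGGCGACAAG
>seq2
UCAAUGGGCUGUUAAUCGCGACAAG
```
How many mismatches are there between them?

Mismatches (1-based): position 17: G→C.

1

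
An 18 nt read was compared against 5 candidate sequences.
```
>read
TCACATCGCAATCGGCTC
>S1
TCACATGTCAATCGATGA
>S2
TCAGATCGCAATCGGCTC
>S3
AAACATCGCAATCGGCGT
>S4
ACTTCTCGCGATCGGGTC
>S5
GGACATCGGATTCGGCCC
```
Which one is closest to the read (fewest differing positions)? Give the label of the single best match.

S2

Hamming distances to read — S1: 6; S2: 1; S3: 4; S4: 6; S5: 5.
Smallest is S2 with 1 mismatch.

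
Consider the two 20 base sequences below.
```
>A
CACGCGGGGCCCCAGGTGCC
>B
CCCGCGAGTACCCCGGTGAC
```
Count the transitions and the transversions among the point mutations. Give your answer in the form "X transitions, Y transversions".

1 transition, 5 transversions

Transitions (purine↔purine or pyrimidine↔pyrimidine): 7 G→A.
Transversions (purine↔pyrimidine): 2 A→C, 9 G→T, 10 C→A, 14 A→C, 19 C→A.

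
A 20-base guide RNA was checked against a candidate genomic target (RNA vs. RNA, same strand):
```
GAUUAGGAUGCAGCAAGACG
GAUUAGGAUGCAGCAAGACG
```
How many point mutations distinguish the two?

The two sequences are identical at every position.

0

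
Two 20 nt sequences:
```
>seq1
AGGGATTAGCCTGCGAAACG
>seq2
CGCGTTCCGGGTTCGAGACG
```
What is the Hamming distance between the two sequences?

9

Comparing position by position, 9 bases differ: 1 (A/C), 3 (G/C), 5 (A/T), 7 (T/C), 8 (A/C), 10 (C/G), 11 (C/G), 13 (G/T), 17 (A/G).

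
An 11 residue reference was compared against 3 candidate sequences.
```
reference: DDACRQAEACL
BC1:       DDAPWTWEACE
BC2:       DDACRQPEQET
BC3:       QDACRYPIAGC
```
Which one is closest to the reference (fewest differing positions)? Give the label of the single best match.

BC1 differs at 5 positions; BC2 differs at 4 positions; BC3 differs at 6 positions. The closest is BC2.

BC2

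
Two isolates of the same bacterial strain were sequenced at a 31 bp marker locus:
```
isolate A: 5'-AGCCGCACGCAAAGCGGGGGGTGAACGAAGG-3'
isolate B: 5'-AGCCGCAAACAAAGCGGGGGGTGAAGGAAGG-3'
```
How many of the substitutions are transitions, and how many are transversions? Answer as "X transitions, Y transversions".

Mismatches (1-based):
base 8: C→A (pyrimidine→purine, transversion)
base 9: G→A (purine→purine, transition)
base 26: C→G (pyrimidine→purine, transversion)

1 transition, 2 transversions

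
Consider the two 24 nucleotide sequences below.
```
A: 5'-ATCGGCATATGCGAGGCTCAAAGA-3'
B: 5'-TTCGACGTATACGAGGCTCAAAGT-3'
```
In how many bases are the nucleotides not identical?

5

Mismatches (1-based): base 1: A→T; base 5: G→A; base 7: A→G; base 11: G→A; base 24: A→T.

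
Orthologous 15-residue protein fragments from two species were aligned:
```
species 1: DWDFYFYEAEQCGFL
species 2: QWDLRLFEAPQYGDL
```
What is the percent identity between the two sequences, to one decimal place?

46.7%

Mismatches at positions 1, 4, 5, 6, 7, 10, 12, 14 (1-based): 8 of 15.
Identical positions: 7/15 = 46.67% → 46.7%.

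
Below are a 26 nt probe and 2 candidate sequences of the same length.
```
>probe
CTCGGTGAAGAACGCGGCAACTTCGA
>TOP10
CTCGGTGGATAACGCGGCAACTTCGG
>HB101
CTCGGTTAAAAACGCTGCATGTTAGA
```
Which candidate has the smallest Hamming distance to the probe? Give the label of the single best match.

Hamming distances to probe — TOP10: 3; HB101: 6.
Smallest is TOP10 with 3 mismatches.

TOP10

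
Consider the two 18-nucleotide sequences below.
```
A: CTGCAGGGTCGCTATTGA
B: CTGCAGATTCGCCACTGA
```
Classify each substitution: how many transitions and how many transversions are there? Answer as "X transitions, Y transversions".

Mismatches (1-based):
base 7: G→A (purine→purine, transition)
base 8: G→T (purine→pyrimidine, transversion)
base 13: T→C (pyrimidine→pyrimidine, transition)
base 15: T→C (pyrimidine→pyrimidine, transition)

3 transitions, 1 transversion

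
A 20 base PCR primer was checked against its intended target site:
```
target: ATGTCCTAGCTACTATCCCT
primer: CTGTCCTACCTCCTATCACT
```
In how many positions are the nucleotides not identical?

4

Comparing position by position, 4 positions differ: 1 (A/C), 9 (G/C), 12 (A/C), 18 (C/A).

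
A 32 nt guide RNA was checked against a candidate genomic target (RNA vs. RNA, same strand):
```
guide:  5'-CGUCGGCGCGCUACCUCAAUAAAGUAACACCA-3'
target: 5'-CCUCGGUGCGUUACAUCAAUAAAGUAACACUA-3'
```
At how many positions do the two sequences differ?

The sequences differ at positions 2, 7, 11, 15, 31 (1-based) — 5 in total.

5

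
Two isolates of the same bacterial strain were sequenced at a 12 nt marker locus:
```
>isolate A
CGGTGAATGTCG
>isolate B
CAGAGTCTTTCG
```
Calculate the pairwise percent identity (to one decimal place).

Mismatches at positions 2, 4, 6, 7, 9 (1-based): 5 of 12.
Identical positions: 7/12 = 58.33% → 58.3%.

58.3%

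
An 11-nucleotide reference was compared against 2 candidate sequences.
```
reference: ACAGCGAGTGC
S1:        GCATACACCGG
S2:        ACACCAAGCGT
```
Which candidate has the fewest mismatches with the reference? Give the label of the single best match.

S1 differs at 7 bases; S2 differs at 4 bases. The closest is S2.

S2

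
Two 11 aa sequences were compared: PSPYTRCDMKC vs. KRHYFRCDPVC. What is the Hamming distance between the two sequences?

The sequences differ at residues 1, 2, 3, 5, 9, 10 (1-based) — 6 in total.

6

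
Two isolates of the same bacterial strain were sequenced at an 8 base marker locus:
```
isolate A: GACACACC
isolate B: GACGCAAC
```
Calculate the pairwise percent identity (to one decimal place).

2 positions differ (4, 7), so 6 of 8 match: 6/8 = 75%.

75.0%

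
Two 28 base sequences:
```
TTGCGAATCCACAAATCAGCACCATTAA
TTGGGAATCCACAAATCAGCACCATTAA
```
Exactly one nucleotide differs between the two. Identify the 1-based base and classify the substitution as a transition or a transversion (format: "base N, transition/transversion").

base 4, transversion

Base 4 changes C→G. C is a pyrimidine and G is a purine, so this is a transversion.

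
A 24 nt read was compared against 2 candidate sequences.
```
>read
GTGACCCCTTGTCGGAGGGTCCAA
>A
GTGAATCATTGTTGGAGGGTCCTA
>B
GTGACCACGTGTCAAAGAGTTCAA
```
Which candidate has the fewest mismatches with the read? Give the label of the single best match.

A

Hamming distances to read — A: 5; B: 6.
Smallest is A with 5 mismatches.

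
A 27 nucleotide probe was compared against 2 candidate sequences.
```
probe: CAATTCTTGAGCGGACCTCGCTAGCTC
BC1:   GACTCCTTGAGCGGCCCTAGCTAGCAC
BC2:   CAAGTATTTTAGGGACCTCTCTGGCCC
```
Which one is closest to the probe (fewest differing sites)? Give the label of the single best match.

BC1 differs at 6 sites; BC2 differs at 9 sites. The closest is BC1.

BC1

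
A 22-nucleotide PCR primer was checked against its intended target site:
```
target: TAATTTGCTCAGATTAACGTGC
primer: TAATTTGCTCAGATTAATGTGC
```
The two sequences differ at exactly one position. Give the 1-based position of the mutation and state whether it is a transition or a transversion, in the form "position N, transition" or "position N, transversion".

position 18, transition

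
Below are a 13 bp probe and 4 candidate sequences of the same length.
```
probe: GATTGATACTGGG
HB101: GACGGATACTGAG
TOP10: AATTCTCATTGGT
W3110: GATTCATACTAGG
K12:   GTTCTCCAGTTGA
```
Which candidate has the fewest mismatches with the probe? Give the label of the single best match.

W3110

HB101 differs at 3 positions; TOP10 differs at 6 positions; W3110 differs at 2 positions; K12 differs at 8 positions. The closest is W3110.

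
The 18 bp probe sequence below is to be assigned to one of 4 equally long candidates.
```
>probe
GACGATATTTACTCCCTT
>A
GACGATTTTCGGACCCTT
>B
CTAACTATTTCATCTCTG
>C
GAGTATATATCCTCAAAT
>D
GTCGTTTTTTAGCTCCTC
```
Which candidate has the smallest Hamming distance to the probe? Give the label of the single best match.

Hamming distances to probe — A: 5; B: 9; C: 7; D: 7.
Smallest is A with 5 mismatches.

A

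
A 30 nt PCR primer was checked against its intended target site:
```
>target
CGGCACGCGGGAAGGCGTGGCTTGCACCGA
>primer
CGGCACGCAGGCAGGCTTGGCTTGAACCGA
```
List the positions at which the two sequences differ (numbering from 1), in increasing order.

9, 12, 17, 25

Differences at position 9 (G→A), position 12 (A→C), position 17 (G→T), position 25 (C→A).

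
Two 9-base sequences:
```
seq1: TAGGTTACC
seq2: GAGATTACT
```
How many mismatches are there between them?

3

The sequences differ at sites 1, 4, 9 (1-based) — 3 in total.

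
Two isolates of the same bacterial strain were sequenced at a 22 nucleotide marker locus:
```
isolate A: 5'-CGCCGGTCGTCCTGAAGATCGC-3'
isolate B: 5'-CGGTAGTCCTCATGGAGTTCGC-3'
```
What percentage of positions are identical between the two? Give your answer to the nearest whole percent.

68%

7 positions differ (3, 4, 5, 9, 12, 15, 18), so 15 of 22 match: 15/22 = 68.18%.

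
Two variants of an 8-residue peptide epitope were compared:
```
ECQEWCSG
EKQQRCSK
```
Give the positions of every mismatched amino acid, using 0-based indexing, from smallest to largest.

1, 3, 4, 7

Differences at position 1 (C→K), position 3 (E→Q), position 4 (W→R), position 7 (G→K).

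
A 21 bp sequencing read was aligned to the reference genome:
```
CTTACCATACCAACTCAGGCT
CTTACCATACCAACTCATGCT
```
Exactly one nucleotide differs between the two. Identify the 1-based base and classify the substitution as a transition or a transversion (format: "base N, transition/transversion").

base 18, transversion

Base 18 changes G→T. G is a purine and T is a pyrimidine, so this is a transversion.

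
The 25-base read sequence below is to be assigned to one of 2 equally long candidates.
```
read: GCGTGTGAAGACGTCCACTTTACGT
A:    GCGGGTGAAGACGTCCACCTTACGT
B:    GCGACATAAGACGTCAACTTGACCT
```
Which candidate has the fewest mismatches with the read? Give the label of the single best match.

A differs at 2 positions; B differs at 7 positions. The closest is A.

A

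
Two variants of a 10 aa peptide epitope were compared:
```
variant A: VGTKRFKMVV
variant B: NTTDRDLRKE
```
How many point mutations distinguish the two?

Comparing position by position, 8 residues differ: 1 (V/N), 2 (G/T), 4 (K/D), 6 (F/D), 7 (K/L), 8 (M/R), 9 (V/K), 10 (V/E).

8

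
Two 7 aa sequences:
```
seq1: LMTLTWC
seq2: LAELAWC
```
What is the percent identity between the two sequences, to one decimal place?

Mismatches at positions 2, 3, 5 (1-based): 3 of 7.
Identical positions: 4/7 = 57.14% → 57.1%.

57.1%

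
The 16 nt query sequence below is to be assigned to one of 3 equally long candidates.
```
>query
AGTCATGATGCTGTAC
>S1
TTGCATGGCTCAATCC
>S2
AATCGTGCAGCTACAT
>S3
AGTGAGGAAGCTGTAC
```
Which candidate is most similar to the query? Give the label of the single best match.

S1 differs at 9 sites; S2 differs at 7 sites; S3 differs at 3 sites. The closest is S3.

S3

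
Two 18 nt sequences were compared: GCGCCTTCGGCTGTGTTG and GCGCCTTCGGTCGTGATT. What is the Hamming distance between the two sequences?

The sequences differ at sites 11, 12, 16, 18 (1-based) — 4 in total.

4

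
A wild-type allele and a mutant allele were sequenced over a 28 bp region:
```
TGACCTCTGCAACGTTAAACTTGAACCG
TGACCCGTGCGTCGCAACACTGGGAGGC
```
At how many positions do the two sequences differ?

12

Comparing position by position, 12 positions differ: 6 (T/C), 7 (C/G), 11 (A/G), 12 (A/T), 15 (T/C), 16 (T/A), 18 (A/C), 22 (T/G), 24 (A/G), 26 (C/G), 27 (C/G), 28 (G/C).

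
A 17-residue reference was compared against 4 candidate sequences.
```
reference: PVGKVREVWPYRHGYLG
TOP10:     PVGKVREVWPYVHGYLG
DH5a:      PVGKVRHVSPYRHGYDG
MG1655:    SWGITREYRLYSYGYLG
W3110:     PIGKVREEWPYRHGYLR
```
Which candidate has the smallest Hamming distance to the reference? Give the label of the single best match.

TOP10

Hamming distances to reference — TOP10: 1; DH5a: 3; MG1655: 9; W3110: 3.
Smallest is TOP10 with 1 mismatch.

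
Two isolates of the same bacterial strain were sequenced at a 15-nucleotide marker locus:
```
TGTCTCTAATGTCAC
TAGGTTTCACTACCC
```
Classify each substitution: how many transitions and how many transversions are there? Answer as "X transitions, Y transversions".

Transitions (purine↔purine or pyrimidine↔pyrimidine): 2 G→A, 6 C→T, 10 T→C.
Transversions (purine↔pyrimidine): 3 T→G, 4 C→G, 8 A→C, 11 G→T, 12 T→A, 14 A→C.

3 transitions, 6 transversions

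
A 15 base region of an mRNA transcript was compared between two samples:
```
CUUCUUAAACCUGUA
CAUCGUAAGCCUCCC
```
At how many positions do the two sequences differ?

The sequences differ at positions 2, 5, 9, 13, 14, 15 (1-based) — 6 in total.

6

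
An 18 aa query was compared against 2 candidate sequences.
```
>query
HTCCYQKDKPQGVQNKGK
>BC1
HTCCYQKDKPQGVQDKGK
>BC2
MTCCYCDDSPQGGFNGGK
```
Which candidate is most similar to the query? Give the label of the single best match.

BC1

Hamming distances to query — BC1: 1; BC2: 7.
Smallest is BC1 with 1 mismatch.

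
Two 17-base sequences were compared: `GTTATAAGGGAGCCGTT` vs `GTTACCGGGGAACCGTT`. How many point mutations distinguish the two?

4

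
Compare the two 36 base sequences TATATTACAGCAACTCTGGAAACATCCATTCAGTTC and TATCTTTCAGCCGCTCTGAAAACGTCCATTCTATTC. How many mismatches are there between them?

8

Comparing position by position, 8 sites differ: 4 (A/C), 7 (A/T), 12 (A/C), 13 (A/G), 19 (G/A), 24 (A/G), 32 (A/T), 33 (G/A).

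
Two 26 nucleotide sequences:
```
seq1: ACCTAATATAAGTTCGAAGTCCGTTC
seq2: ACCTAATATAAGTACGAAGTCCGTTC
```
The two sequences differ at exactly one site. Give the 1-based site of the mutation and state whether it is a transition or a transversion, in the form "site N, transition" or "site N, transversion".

Site 14 changes T→A. T is a pyrimidine and A is a purine, so this is a transversion.

site 14, transversion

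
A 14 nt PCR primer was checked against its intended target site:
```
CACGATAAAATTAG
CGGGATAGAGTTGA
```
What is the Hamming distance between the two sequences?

6

Mismatches (1-based): base 2: A→G; base 3: C→G; base 8: A→G; base 10: A→G; base 13: A→G; base 14: G→A.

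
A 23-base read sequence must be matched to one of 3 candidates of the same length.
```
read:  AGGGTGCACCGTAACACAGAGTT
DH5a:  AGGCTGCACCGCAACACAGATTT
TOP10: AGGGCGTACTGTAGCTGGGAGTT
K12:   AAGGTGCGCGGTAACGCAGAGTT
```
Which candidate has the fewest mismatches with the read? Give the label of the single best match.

DH5a differs at 3 bases; TOP10 differs at 7 bases; K12 differs at 4 bases. The closest is DH5a.

DH5a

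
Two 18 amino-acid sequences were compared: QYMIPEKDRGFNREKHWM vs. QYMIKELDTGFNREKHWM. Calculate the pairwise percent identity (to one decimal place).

83.3%

Mismatches at positions 5, 7, 9 (1-based): 3 of 18.
Identical positions: 15/18 = 83.33% → 83.3%.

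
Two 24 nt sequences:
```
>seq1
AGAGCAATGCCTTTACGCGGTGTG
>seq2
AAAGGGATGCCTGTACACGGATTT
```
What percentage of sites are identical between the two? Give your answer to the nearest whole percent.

67%

Mismatches at positions 2, 5, 6, 13, 17, 21, 22, 24 (1-based): 8 of 24.
Identical positions: 16/24 = 66.67% → 67%.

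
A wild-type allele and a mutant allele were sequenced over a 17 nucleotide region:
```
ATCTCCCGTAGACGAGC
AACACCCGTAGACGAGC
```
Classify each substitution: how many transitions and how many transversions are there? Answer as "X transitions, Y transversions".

0 transitions, 2 transversions

Transitions (purine↔purine or pyrimidine↔pyrimidine): none.
Transversions (purine↔pyrimidine): 2 T→A, 4 T→A.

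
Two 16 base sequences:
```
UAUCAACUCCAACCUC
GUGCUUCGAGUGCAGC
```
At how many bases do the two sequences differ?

The sequences differ at bases 1, 2, 3, 5, 6, 8, 9, 10, 11, 12, 14, 15 (1-based) — 12 in total.

12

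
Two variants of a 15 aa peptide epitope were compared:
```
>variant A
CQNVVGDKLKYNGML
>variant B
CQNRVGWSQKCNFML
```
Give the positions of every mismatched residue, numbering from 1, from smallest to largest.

4, 7, 8, 9, 11, 13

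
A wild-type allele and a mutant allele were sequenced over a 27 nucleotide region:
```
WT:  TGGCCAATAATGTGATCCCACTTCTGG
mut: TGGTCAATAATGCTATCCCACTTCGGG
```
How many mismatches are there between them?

4

Mismatches (1-based): base 4: C→T; base 13: T→C; base 14: G→T; base 25: T→G.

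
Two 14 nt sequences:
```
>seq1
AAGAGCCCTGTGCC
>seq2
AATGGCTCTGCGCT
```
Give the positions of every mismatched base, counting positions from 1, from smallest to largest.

3, 4, 7, 11, 14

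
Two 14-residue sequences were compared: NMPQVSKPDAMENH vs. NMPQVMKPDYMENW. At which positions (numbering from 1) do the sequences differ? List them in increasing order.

Differences at position 6 (S→M), position 10 (A→Y), position 14 (H→W).

6, 10, 14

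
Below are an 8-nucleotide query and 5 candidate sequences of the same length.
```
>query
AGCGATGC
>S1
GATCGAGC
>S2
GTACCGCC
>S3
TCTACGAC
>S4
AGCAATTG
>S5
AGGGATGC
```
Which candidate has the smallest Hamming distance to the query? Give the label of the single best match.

S1 differs at 6 bases; S2 differs at 7 bases; S3 differs at 7 bases; S4 differs at 3 bases; S5 differs at 1 base. The closest is S5.

S5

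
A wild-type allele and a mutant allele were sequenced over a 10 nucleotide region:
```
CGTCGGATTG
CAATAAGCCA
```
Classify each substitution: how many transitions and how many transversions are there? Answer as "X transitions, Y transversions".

8 transitions, 1 transversion

Transitions (purine↔purine or pyrimidine↔pyrimidine): 2 G→A, 4 C→T, 5 G→A, 6 G→A, 7 A→G, 8 T→C, 9 T→C, 10 G→A.
Transversions (purine↔pyrimidine): 3 T→A.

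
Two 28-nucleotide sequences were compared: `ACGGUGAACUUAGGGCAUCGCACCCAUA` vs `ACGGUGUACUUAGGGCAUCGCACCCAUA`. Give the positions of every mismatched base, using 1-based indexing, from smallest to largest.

Scanning 1-based: 7: A/U.

7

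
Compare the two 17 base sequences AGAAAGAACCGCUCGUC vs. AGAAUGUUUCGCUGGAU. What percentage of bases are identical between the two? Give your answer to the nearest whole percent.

Mismatches at positions 5, 7, 8, 9, 14, 16, 17 (1-based): 7 of 17.
Identical positions: 10/17 = 58.82% → 59%.

59%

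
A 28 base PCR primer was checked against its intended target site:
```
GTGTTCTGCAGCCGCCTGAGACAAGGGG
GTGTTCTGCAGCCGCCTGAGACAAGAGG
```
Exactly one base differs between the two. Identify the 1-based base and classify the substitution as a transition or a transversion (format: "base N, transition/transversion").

base 26, transition

Base 26 changes G→A. G is a purine and A is a purine, so this is a transition.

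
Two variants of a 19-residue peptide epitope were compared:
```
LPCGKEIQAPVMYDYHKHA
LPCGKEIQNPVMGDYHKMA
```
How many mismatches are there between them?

The sequences differ at positions 9, 13, 18 (1-based) — 3 in total.

3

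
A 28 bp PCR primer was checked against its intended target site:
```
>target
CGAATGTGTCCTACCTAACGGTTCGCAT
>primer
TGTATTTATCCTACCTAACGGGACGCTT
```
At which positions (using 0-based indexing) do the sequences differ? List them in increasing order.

0, 2, 5, 7, 21, 22, 26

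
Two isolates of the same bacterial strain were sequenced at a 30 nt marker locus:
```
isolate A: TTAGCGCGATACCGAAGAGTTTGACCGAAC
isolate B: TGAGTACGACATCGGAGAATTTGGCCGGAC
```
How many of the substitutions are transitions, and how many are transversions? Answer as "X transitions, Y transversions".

Mismatches (1-based):
base 2: T→G (pyrimidine→purine, transversion)
base 5: C→T (pyrimidine→pyrimidine, transition)
base 6: G→A (purine→purine, transition)
base 10: T→C (pyrimidine→pyrimidine, transition)
base 12: C→T (pyrimidine→pyrimidine, transition)
base 15: A→G (purine→purine, transition)
base 19: G→A (purine→purine, transition)
base 24: A→G (purine→purine, transition)
base 28: A→G (purine→purine, transition)

8 transitions, 1 transversion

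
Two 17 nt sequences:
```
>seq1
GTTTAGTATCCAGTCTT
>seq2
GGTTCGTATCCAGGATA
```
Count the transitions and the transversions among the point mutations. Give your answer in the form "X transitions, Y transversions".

Mismatches (1-based):
site 2: T→G (pyrimidine→purine, transversion)
site 5: A→C (purine→pyrimidine, transversion)
site 14: T→G (pyrimidine→purine, transversion)
site 15: C→A (pyrimidine→purine, transversion)
site 17: T→A (pyrimidine→purine, transversion)

0 transitions, 5 transversions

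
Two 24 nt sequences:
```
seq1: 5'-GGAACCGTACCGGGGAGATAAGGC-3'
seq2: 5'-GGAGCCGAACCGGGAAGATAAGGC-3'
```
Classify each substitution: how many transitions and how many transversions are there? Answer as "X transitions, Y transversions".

2 transitions, 1 transversion

Transitions (purine↔purine or pyrimidine↔pyrimidine): 4 A→G, 15 G→A.
Transversions (purine↔pyrimidine): 8 T→A.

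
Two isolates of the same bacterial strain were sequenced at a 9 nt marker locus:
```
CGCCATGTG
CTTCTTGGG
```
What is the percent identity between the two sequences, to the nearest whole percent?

56%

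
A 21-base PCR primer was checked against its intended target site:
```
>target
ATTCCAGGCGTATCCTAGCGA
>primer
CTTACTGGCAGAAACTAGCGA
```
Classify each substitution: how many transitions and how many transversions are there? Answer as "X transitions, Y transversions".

1 transition, 6 transversions

Mismatches (1-based):
base 1: A→C (purine→pyrimidine, transversion)
base 4: C→A (pyrimidine→purine, transversion)
base 6: A→T (purine→pyrimidine, transversion)
base 10: G→A (purine→purine, transition)
base 11: T→G (pyrimidine→purine, transversion)
base 13: T→A (pyrimidine→purine, transversion)
base 14: C→A (pyrimidine→purine, transversion)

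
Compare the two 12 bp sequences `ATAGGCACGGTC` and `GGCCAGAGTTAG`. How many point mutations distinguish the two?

Comparing position by position, 11 bases differ: 1 (A/G), 2 (T/G), 3 (A/C), 4 (G/C), 5 (G/A), 6 (C/G), 8 (C/G), 9 (G/T), 10 (G/T), 11 (T/A), 12 (C/G).

11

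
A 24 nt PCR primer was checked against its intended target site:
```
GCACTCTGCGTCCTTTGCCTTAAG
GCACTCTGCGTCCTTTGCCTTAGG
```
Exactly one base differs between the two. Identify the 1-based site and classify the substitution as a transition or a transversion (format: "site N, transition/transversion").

The sequences differ only at site 23: A→G (purine→purine), a transition.

site 23, transition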